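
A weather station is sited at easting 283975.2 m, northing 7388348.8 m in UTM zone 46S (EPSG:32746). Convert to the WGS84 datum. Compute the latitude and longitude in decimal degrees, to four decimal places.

lat -23.6010°, lon 90.8829°

Zone 46S: λ₀ = 93°, k₀ = 0.9996, false easting 500000 m, false northing 10000000 m.
Meridian distance M = (N − FN)/k₀ = -2612696.3 m.
Inverse transverse Mercator on WGS84 gives φ = -23.60099983°, λ = 90.88290038°.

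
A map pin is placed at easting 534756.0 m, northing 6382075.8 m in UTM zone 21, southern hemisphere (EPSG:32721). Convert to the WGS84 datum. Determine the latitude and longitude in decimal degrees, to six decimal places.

Zone 21S: λ₀ = -57°, k₀ = 0.9996, false easting 500000 m, false northing 10000000 m.
Meridian distance M = (N − FN)/k₀ = -3619371.9 m.
Inverse transverse Mercator on WGS84 gives φ = -32.69850011°, λ = -56.62920025°.

lat -32.698500°, lon -56.629200°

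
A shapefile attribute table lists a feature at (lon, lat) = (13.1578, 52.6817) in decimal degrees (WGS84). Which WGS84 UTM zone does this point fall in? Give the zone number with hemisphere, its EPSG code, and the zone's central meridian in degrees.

Zone 33N (EPSG:32633), central meridian 15°

UTM zone = ⌊(λ + 180)/6⌋ + 1; 13.1578° ∈ [12°, 18°) → zone 33.
Hemisphere: N (φ ≥ 0).
Central meridian λ₀ = 6×33 − 183 = 15°.
EPSG code: 32633.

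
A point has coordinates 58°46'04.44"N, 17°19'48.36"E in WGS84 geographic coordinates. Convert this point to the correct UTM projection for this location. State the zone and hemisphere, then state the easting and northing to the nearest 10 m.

Zone 33N: E 634750 m, N 6516550 m

Longitude 17.3301° lies in the 6° band [12°, 18°), giving zone 33; latitude is north of the equator, so 33N.
Zone 33 central meridian λ₀ = 6×33 − 183 = 15°; Δλ = +2.3301°.
Transverse Mercator on WGS84 with k₀ = 0.9996 gives E = 634752.265 m, N = 6516551.458 m.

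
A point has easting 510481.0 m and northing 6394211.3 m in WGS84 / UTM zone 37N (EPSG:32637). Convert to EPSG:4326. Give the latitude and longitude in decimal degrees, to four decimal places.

lat 57.6900°, lon 39.1758°

Zone 37N: λ₀ = 39°, k₀ = 0.9996, false easting 500000 m.
Meridian distance M = (N − FN)/k₀ = 6396770.0 m.
Inverse transverse Mercator on WGS84 gives φ = 57.68999967°, λ = 39.17579928°.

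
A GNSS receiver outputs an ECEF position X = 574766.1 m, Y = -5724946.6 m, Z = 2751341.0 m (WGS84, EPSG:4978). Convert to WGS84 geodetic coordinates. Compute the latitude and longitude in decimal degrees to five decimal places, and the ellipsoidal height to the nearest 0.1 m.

λ = atan2(Y, X) = -84.26690005°; p = √(X²+Y²) = 5753726.6 m.
Bowring's method on WGS84 (a = 6378137 m, b = 6356752.314 m) gives φ = 25.70640000°, h = 3574.005 m.

lat 25.70640°, lon -84.26690°, h 3574.0 m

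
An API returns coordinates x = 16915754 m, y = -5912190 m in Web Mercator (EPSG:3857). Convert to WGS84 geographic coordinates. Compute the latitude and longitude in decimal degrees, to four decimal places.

lat -46.8166°, lon 151.9568°

R = 6378137 m. λ = x/R = 151.95680361°.
φ = 2·arctan(exp(y/R)) − 90° = 2·arctan(0.39576) − 90° = -46.81660163°.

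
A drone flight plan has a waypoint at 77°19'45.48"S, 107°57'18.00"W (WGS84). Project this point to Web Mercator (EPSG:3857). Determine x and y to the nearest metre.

Web Mercator is spherical with R = a = 6378137 m.
x = R·λ = 6378137 × -1.884170194 = -12017495.629 m.
y = R·ln tan(π/4 + φ/2) = 6378137 × -2.197994796 = -14019111.932 m.

x -12017496 m, y -14019112 m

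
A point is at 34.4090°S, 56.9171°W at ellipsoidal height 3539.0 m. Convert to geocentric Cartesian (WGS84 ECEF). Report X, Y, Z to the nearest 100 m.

WGS84: a = 6378137 m, e² = 0.006694380; N(φ) = a/√(1−e²sin²φ) = 6384965.363 m.
X = (N+h)·cosφ·cosλ = 2877007.608 m; Y = (N+h)·cosφ·sinλ = -4416201.246 m; Z = (N(1−e²)+h)·sinφ = -3585967.985 m.

X 2877000 m, Y -4416200 m, Z -3586000 m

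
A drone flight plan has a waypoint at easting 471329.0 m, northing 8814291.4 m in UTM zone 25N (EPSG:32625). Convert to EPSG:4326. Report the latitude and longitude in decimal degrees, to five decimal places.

lat 79.39400°, lon -34.39550°

Zone 25N: λ₀ = -33°, k₀ = 0.9996, false easting 500000 m.
Meridian distance M = (N − FN)/k₀ = 8817818.5 m.
Inverse transverse Mercator on WGS84 gives φ = 79.39399974°, λ = -34.39550209°.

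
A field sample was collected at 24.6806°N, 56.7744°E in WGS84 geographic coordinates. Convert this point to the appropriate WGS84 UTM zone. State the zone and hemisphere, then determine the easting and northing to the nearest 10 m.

Zone 40N: E 477180 m, N 2729600 m

Longitude 56.7744° lies in the 6° band [54°, 60°), giving zone 40; latitude is north of the equator, so 40N.
Zone 40 central meridian λ₀ = 6×40 − 183 = 57°; Δλ = -0.2256°.
Transverse Mercator on WGS84 with k₀ = 0.9996 gives E = 477176.232 m, N = 2729600.559 m.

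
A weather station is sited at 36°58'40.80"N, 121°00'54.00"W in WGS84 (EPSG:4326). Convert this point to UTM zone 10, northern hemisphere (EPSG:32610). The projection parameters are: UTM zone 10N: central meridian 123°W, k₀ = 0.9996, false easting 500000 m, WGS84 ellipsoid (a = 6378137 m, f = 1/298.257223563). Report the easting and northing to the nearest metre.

Zone 10 central meridian λ₀ = 6×10 − 183 = -123°; Δλ = +1.9850°.
Transverse Mercator on WGS84 with k₀ = 0.9996 gives E = 676678.225 m, N = 4094273.176 m.

E 676678 m, N 4094273 m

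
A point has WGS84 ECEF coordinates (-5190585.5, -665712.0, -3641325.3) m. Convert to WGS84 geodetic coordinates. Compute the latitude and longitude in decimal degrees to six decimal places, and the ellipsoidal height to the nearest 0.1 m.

lat -35.011700°, lon -172.691500°, h 4174.7 m

λ = atan2(Y, X) = -172.69150031°; p = √(X²+Y²) = 5233101.4 m.
Bowring's method on WGS84 (a = 6378137 m, b = 6356752.314 m) gives φ = -35.01170021°, h = 4174.658 m.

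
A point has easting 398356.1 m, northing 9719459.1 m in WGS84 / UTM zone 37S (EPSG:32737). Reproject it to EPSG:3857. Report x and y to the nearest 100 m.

Unproject from UTM 37S (λ₀ = 39°) → φ = -2.53779996°, λ = 38.08570008°.
Web Mercator (R = 6378137 m): x = 4239680.740 m, y = -282599.018 m.

x 4239700 m, y -282600 m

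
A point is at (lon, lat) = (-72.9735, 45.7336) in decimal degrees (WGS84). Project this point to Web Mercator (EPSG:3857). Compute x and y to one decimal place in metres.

x -8123372.9 m, y 5737760.7 m

Web Mercator is spherical with R = a = 6378137 m.
x = R·λ = 6378137 × -1.273627842 = -8123372.861 m.
y = R·ln tan(π/4 + φ/2) = 6378137 × 0.899598225 = 5737760.725 m.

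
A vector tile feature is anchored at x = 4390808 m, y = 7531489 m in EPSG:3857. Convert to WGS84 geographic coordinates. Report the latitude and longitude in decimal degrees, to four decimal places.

R = 6378137 m. λ = x/R = 39.44329936°.
φ = 2·arctan(exp(y/R)) − 90° = 2·arctan(3.25707) − 90° = 55.86450206°.

lat 55.8645°, lon 39.4433°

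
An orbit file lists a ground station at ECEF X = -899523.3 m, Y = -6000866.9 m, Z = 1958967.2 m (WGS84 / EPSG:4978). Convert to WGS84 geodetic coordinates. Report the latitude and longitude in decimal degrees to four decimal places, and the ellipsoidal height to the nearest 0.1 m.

λ = atan2(Y, X) = -98.52509995°; p = √(X²+Y²) = 6067911.1 m.
Bowring's method on WGS84 (a = 6378137 m, b = 6356752.314 m) gives φ = 18.00499983°, h = 182.578 m.

lat 18.0050°, lon -98.5251°, h 182.6 m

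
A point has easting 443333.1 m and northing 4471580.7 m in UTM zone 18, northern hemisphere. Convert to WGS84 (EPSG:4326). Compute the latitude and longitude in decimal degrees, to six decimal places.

Zone 18N: λ₀ = -75°, k₀ = 0.9996, false easting 500000 m.
Meridian distance M = (N − FN)/k₀ = 4473370.0 m.
Inverse transverse Mercator on WGS84 gives φ = 40.39289970°, λ = -75.66770025°.

lat 40.392900°, lon -75.667700°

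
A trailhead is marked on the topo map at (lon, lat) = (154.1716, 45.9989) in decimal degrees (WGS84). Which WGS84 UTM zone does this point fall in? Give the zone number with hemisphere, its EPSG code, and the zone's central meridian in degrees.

Zone 56N (EPSG:32656), central meridian 153°

UTM zone = ⌊(λ + 180)/6⌋ + 1; 154.1716° ∈ [150°, 156°) → zone 56.
Hemisphere: N (φ ≥ 0).
Central meridian λ₀ = 6×56 − 183 = 153°.
EPSG code: 32656.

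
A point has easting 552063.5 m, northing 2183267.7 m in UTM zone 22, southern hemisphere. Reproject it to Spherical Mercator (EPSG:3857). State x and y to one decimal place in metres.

x -5522092.3 m, y -11217017.9 m

Unproject from UTM 22S (λ₀ = -51°) → φ = -70.45070032°, λ = -49.60579916°.
Web Mercator (R = 6378137 m): x = -5522092.303 m, y = -11217017.927 m.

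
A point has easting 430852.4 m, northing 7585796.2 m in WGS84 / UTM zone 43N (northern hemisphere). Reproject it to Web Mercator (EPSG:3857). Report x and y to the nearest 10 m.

Unproject from UTM 43N (λ₀ = 75°) → φ = 68.37659993°, λ = 73.31840018°.
Web Mercator (R = 6378137 m): x = 8161766.974 m, y = 10559830.291 m.

x 8161770 m, y 10559830 m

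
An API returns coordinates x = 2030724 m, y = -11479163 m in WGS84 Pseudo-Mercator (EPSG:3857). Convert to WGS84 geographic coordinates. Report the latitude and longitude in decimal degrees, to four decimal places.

R = 6378137 m. λ = x/R = 18.24230407°.
φ = 2·arctan(exp(y/R)) − 90° = 2·arctan(0.16534) − 90° = -71.22359979°.

lat -71.2236°, lon 18.2423°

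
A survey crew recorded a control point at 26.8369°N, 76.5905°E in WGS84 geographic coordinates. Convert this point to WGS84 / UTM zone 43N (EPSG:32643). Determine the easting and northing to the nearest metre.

E 658041 m, N 2969361 m

Zone 43 central meridian λ₀ = 6×43 − 183 = 75°; Δλ = +1.5905°.
Transverse Mercator on WGS84 with k₀ = 0.9996 gives E = 658040.890 m, N = 2969361.083 m.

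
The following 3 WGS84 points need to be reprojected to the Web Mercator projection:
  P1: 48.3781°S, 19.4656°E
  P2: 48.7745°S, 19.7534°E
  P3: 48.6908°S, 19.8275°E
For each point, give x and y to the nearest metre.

Web Mercator: x = R·λ, y = R·ln tan(π/4+φ/2), R = 6378137 m.
P1 (-48.3781°, 19.4656°) → (2166900.680, -6169989.303) m.
P2 (-48.7745°, 19.7534°) → (2198938.429, -6236685.021) m.
P3 (-48.6908°, 19.8275°) → (2207187.204, -6222558.551) m.

P1: x 2166901 m, y -6169989 m; P2: x 2198938 m, y -6236685 m; P3: x 2207187 m, y -6222559 m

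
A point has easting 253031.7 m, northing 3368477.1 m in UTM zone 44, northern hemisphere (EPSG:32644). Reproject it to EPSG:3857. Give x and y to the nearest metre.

Unproject from UTM 44N (λ₀ = 81°) → φ = 30.42310044°, λ = 78.42879957°.
Web Mercator (R = 6378137 m): x = 8730654.032 m, y = 3558052.222 m.

x 8730654 m, y 3558052 m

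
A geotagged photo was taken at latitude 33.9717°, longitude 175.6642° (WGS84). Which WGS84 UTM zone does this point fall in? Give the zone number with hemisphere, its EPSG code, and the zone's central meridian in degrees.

Zone 60N (EPSG:32660), central meridian 177°

UTM zone = ⌊(λ + 180)/6⌋ + 1; 175.6642° ∈ [174°, 180°) → zone 60.
Hemisphere: N (φ ≥ 0).
Central meridian λ₀ = 6×60 − 183 = 177°.
EPSG code: 32660.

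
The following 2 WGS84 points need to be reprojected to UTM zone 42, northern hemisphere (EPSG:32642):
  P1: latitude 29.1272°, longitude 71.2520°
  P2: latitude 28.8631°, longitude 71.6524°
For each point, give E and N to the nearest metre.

P1: E 719105 m, N 3224175 m; P2: E 758733 m, N 3195711 m

UTM zone 42N: λ₀ = 69°, k₀ = 0.9996.
P1 (29.1272°, 71.2520°) → (719105.466, 3224175.031) m.
P2 (28.8631°, 71.6524°) → (758732.950, 3195710.640) m.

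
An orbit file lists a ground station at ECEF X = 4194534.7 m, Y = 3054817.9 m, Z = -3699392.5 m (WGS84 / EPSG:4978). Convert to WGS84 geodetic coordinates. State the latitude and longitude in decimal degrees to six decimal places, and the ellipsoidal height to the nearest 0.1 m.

lat -35.668100°, lon 36.065300°, h 1811.7 m

λ = atan2(Y, X) = 36.06530025°; p = √(X²+Y²) = 5189030.1 m.
Bowring's method on WGS84 (a = 6378137 m, b = 6356752.314 m) gives φ = -35.66810041°, h = 1811.721 m.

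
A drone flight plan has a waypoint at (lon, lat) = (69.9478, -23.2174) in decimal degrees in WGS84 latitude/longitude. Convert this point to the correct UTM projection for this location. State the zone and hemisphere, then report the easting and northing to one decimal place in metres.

Zone 42S: E 596978.8 m, N 7432097.6 m

Longitude 69.9478° lies in the 6° band [66°, 72°), giving zone 42; latitude is south of the equator, so 42S.
Zone 42 central meridian λ₀ = 6×42 − 183 = 69°; Δλ = +0.9478°.
Transverse Mercator on WGS84 with k₀ = 0.9996 gives E = 596978.811 m, N = 7432097.555 m.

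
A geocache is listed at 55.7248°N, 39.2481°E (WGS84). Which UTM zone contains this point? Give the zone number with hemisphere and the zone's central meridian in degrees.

UTM zone = ⌊(λ + 180)/6⌋ + 1; 39.2481° ∈ [36°, 42°) → zone 37.
Hemisphere: N (φ ≥ 0).
Central meridian λ₀ = 6×37 − 183 = 39°.

Zone 37N, central meridian 39°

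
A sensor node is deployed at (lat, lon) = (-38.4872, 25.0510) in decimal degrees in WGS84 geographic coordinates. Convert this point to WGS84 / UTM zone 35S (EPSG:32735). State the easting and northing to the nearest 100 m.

Zone 35 central meridian λ₀ = 6×35 − 183 = 27°; Δλ = -1.9490°.
Transverse Mercator on WGS84 with k₀ = 0.9996 gives E = 330013.807 m, N = 5738327.203 m.

E 330000 m, N 5738300 m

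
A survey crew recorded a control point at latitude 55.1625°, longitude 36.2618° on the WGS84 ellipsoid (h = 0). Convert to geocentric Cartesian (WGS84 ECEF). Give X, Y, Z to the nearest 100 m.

X 2944500 m, Y 2159900 m, Z 5211700 m

WGS84: a = 6378137 m, e² = 0.006694380; N(φ) = a/√(1−e²sin²φ) = 6392567.951 m.
X = (N+h)·cosφ·cosλ = 2944497.463 m; Y = (N+h)·cosφ·sinλ = 2159927.447 m; Z = (N(1−e²)+h)·sinφ = 5211738.674 m.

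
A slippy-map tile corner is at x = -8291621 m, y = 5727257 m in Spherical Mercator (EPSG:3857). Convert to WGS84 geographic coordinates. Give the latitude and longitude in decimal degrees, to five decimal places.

lat 45.66770°, lon -74.48490°

R = 6378137 m. λ = x/R = -74.48489874°.
φ = 2·arctan(exp(y/R)) − 90° = 2·arctan(2.45457) − 90° = 45.66770071°.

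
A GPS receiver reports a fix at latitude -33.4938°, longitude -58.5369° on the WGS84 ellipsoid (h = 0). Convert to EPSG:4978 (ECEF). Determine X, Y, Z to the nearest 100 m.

X 2779100 m, Y -4541600 m, Z -3499800 m

WGS84: a = 6378137 m, e² = 0.006694380; N(φ) = a/√(1−e²sin²φ) = 6384648.422 m.
X = (N+h)·cosφ·cosλ = 2779092.655 m; Y = (N+h)·cosφ·sinλ = -4541629.900 m; Z = (N(1−e²)+h)·sinφ = -3499760.835 m.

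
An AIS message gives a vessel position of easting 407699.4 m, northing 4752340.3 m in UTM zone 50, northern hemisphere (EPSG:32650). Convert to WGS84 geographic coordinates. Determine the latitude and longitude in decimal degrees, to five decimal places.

Zone 50N: λ₀ = 117°, k₀ = 0.9996, false easting 500000 m.
Meridian distance M = (N − FN)/k₀ = 4754242.0 m.
Inverse transverse Mercator on WGS84 gives φ = 42.91809968°, λ = 115.86909969°.

lat 42.91810°, lon 115.86910°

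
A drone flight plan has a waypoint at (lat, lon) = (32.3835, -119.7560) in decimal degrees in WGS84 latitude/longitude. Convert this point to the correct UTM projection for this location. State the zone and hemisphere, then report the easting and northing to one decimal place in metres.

Longitude -119.7560° lies in the 6° band [-120°, -114°), giving zone 11; latitude is north of the equator, so 11N.
Zone 11 central meridian λ₀ = 6×11 − 183 = -117°; Δλ = -2.7560°.
Transverse Mercator on WGS84 with k₀ = 0.9996 gives E = 240727.476 m, N = 3586286.365 m.

Zone 11N: E 240727.5 m, N 3586286.4 m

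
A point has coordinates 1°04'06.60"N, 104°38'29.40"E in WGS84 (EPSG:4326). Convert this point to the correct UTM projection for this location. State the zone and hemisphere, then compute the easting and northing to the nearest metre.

Zone 48N: E 460115 m, N 118104 m

Longitude 104.6415° lies in the 6° band [102°, 108°), giving zone 48; latitude is north of the equator, so 48N.
Zone 48 central meridian λ₀ = 6×48 − 183 = 105°; Δλ = -0.3585°.
Transverse Mercator on WGS84 with k₀ = 0.9996 gives E = 460114.554 m, N = 118103.819 m.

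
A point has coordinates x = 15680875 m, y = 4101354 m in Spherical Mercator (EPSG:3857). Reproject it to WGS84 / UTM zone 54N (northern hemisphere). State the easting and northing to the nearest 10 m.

Web Mercator inverse (R = 6378137 m) → φ = 34.53859872°, λ = 140.86369681°.
UTM 54N forward: E = 487492.690 m, N = 3821885.795 m.

E 487490 m, N 3821890 m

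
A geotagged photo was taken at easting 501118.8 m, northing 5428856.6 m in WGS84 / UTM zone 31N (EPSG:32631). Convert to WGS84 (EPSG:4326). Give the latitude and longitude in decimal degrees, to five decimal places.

Zone 31N: λ₀ = 3°, k₀ = 0.9996, false easting 500000 m.
Meridian distance M = (N − FN)/k₀ = 5431029.0 m.
Inverse transverse Mercator on WGS84 gives φ = 49.01260020°, λ = 3.01530002°.

lat 49.01260°, lon 3.01530°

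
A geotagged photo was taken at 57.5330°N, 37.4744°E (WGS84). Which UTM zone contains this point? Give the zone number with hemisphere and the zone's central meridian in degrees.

Zone 37N, central meridian 39°

UTM zone = ⌊(λ + 180)/6⌋ + 1; 37.4744° ∈ [36°, 42°) → zone 37.
Hemisphere: N (φ ≥ 0).
Central meridian λ₀ = 6×37 − 183 = 39°.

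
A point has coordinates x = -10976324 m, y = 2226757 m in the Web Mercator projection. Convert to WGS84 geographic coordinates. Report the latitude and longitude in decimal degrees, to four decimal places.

R = 6378137 m. λ = x/R = -98.60199613°.
φ = 2·arctan(exp(y/R)) − 90° = 2·arctan(1.41782) − 90° = 19.60890116°.

lat 19.6089°, lon -98.6020°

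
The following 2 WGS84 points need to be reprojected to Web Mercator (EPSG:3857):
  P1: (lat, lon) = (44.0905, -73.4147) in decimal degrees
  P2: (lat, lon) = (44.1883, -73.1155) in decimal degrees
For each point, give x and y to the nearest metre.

Web Mercator: x = R·λ, y = R·ln tan(π/4+φ/2), R = 6378137 m.
P1 (44.0905°, -73.4147°) → (-8172487.021, 5479457.965) m.
P2 (44.1883°, -73.1155°) → (-8139180.229, 5494628.433) m.

P1: x -8172487 m, y 5479458 m; P2: x -8139180 m, y 5494628 m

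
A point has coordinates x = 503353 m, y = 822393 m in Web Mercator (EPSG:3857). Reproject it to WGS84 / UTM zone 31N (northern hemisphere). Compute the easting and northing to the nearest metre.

Web Mercator inverse (R = 6378137 m) → φ = 7.36729621°, λ = 4.52169693°.
UTM 31N forward: E = 667957.364 m, N = 814638.558 m.

E 667957 m, N 814639 m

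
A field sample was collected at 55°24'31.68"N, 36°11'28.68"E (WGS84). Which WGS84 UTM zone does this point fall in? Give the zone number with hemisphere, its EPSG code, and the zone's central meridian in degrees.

UTM zone = ⌊(λ + 180)/6⌋ + 1; 36.1913° ∈ [36°, 42°) → zone 37.
Hemisphere: N (φ ≥ 0).
Central meridian λ₀ = 6×37 − 183 = 39°.
EPSG code: 32637.

Zone 37N (EPSG:32637), central meridian 39°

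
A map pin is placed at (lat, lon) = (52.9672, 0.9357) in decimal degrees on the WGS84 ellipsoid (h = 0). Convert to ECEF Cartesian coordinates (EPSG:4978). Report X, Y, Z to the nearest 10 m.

WGS84: a = 6378137 m, e² = 0.006694380; N(φ) = a/√(1−e²sin²φ) = 6391785.622 m.
X = (N+h)·cosφ·cosλ = 3849080.925 m; Y = (N+h)·cosφ·sinλ = 62865.106 m; Z = (N(1−e²)+h)·sinφ = 5068345.936 m.

X 3849080 m, Y 62870 m, Z 5068350 m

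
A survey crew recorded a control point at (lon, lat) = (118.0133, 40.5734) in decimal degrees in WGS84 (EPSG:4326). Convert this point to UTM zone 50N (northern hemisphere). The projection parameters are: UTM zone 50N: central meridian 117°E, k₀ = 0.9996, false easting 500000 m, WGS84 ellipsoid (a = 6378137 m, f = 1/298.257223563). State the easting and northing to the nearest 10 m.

Zone 50 central meridian λ₀ = 6×50 − 183 = 117°; Δλ = +1.0133°.
Transverse Mercator on WGS84 with k₀ = 0.9996 gives E = 585767.865 m, N = 4491895.493 m.

E 585770 m, N 4491900 m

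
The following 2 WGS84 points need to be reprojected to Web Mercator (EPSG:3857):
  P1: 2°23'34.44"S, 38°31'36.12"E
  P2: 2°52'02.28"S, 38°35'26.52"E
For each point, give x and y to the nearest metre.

Web Mercator: x = R·λ, y = R·ln tan(π/4+φ/2), R = 6378137 m.
P1 (-2.3929°, 38.5267°) → (4288772.626, -266453.880) m.
P2 (-2.8673°, 38.5907°) → (4295897.073, -319319.687) m.

P1: x 4288773 m, y -266454 m; P2: x 4295897 m, y -319320 m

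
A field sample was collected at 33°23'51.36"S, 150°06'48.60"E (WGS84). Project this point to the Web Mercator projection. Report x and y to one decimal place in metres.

x 16710558.4 m, y -3948198.4 m

Web Mercator is spherical with R = a = 6378137 m.
x = R·λ = 6378137 × 2.619974827 = 16710558.381 m.
y = R·ln tan(π/4 + φ/2) = 6378137 × -0.619020635 = -3948198.413 m.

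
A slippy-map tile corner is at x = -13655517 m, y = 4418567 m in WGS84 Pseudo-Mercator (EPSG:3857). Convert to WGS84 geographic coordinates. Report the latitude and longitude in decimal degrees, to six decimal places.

R = 6378137 m. λ = x/R = -122.66959634°.
φ = 2·arctan(exp(y/R)) − 90° = 2·arctan(1.99924) − 90° = 36.85249940°.

lat 36.852499°, lon -122.669596°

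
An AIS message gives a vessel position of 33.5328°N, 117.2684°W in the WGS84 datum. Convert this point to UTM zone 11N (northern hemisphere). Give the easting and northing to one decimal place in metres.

Zone 11 central meridian λ₀ = 6×11 − 183 = -117°; Δλ = -0.2684°.
Transverse Mercator on WGS84 with k₀ = 0.9996 gives E = 475078.936 m, N = 3710387.979 m.

E 475078.9 m, N 3710388.0 m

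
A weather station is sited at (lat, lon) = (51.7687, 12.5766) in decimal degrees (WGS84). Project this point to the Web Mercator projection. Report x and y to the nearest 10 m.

Web Mercator is spherical with R = a = 6378137 m.
x = R·λ = 6378137 × 0.219503079 = 1400020.708 m.
y = R·ln tan(π/4 + φ/2) = 6378137 × 1.059621487 = 6758411.013 m.

x 1400020 m, y 6758410 m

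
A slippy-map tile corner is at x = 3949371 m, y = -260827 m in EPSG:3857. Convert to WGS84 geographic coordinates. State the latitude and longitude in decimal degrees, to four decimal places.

lat -2.3424°, lon 35.4778°

R = 6378137 m. λ = x/R = 35.47780332°.
φ = 2·arctan(exp(y/R)) − 90° = 2·arctan(0.95993) − 90° = -2.34239603°.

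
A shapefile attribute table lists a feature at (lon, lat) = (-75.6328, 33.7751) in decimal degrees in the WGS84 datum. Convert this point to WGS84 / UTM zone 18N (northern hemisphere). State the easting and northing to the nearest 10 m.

Zone 18 central meridian λ₀ = 6×18 − 183 = -75°; Δλ = -0.6328°.
Transverse Mercator on WGS84 with k₀ = 0.9996 gives E = 441408.277 m, N = 3737399.848 m.

E 441410 m, N 3737400 m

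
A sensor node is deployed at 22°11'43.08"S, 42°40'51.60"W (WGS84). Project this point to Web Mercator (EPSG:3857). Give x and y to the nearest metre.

Web Mercator is spherical with R = a = 6378137 m.
x = R·λ = 6378137 × -0.744923978 = -4751227.187 m.
y = R·ln tan(π/4 + φ/2) = 6378137 × -0.397449841 = -2534989.538 m.

x -4751227 m, y -2534990 m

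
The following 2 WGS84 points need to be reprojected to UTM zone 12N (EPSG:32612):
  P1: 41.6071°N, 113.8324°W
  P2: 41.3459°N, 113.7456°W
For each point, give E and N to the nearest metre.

P1: E 263978 m, N 4610030 m; P2: E 270291 m, N 4580794 m

UTM zone 12N: λ₀ = -111°, k₀ = 0.9996.
P1 (41.6071°, -113.8324°) → (263978.415, 4610029.941) m.
P2 (41.3459°, -113.7456°) → (270290.883, 4580793.721) m.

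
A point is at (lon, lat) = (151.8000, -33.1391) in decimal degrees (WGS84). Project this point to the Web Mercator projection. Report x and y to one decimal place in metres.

Web Mercator is spherical with R = a = 6378137 m.
x = R·λ = 6378137 × 2.649409805 = 16898298.702 m.
y = R·ln tan(π/4 + φ/2) = 6378137 × -0.613624598 = -3913781.7499 m.

x 16898298.7 m, y -3913781.7 m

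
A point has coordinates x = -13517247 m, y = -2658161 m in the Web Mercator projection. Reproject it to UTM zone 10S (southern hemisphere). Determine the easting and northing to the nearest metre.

Web Mercator inverse (R = 6378137 m) → φ = -23.21599861°, λ = -121.42749579°.
UTM 10S forward: E = 660909.094 m, N = 7431698.345 m.

E 660909 m, N 7431698 m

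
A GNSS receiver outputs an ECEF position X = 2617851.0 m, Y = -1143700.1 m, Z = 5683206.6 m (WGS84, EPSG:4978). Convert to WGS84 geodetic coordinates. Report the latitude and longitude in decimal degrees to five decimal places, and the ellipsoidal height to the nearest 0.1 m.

lat 63.46680°, lon -23.59980°, h -228.5 m

λ = atan2(Y, X) = -23.59980005°; p = √(X²+Y²) = 2856780.3 m.
Bowring's method on WGS84 (a = 6378137 m, b = 6356752.314 m) gives φ = 63.46679970°, h = -228.504 m.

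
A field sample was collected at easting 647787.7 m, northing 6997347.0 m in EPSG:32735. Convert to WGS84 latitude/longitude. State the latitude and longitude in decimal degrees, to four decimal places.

lat -27.1385°, lon 28.4913°

Zone 35S: λ₀ = 27°, k₀ = 0.9996, false easting 500000 m, false northing 10000000 m.
Meridian distance M = (N − FN)/k₀ = -3003854.5 m.
Inverse transverse Mercator on WGS84 gives φ = -27.13850019°, λ = 28.49129976°.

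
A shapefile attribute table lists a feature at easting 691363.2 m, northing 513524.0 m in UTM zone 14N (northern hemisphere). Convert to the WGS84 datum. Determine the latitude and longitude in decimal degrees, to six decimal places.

Zone 14N: λ₀ = -99°, k₀ = 0.9996, false easting 500000 m.
Meridian distance M = (N − FN)/k₀ = 513729.5 m.
Inverse transverse Mercator on WGS84 gives φ = 4.64380010°, λ = -97.27490011°.

lat 4.643800°, lon -97.274900°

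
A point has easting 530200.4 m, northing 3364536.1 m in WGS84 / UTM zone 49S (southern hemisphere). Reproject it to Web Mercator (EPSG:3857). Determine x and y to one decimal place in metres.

x 12416475.9 m, y -8367681.0 m

Unproject from UTM 49S (λ₀ = 111°) → φ = -59.85570026°, λ = 111.53910036°.
Web Mercator (R = 6378137 m): x = 12416475.856 m, y = -8367680.977 m.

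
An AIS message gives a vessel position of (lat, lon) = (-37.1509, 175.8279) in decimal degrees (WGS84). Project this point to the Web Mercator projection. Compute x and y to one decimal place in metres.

x 19573072.3 m, y -4460161.2 m

Web Mercator is spherical with R = a = 6378137 m.
x = R·λ = 6378137 × 3.068775772 = 19573072.295 m.
y = R·ln tan(π/4 + φ/2) = 6378137 × -0.699289028 = -4460161.225 m.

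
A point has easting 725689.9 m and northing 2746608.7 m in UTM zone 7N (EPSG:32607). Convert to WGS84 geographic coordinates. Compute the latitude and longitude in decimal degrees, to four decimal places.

Zone 7N: λ₀ = -141°, k₀ = 0.9996, false easting 500000 m.
Meridian distance M = (N − FN)/k₀ = 2747707.8 m.
Inverse transverse Mercator on WGS84 gives φ = 24.81770025°, λ = -138.76709973°.

lat 24.8177°, lon -138.7671°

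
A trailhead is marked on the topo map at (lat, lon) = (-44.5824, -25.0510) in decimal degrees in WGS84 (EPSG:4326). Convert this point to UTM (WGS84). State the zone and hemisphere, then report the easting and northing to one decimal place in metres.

Longitude -25.0510° lies in the 6° band [-30°, -24°), giving zone 26; latitude is south of the equator, so 26S.
Zone 26 central meridian λ₀ = 6×26 − 183 = -27°; Δλ = +1.9490°.
Transverse Mercator on WGS84 with k₀ = 0.9996 gives E = 654723.210 m, N = 5061590.414 m.

Zone 26S: E 654723.2 m, N 5061590.4 m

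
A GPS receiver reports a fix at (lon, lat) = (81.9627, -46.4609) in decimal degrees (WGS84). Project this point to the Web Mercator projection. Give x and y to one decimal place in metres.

Web Mercator is spherical with R = a = 6378137 m.
x = R·λ = 6378137 × 1.430518979 = 9124046.028 m.
y = R·ln tan(π/4 + φ/2) = 6378137 × -0.917904228 = -5854518.919 m.

x 9124046.0 m, y -5854518.9 m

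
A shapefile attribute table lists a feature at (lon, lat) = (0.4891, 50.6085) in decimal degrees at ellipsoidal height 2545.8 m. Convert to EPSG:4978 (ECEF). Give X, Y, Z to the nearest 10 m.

X 4057250 m, Y 34640 m, Z 4907990 m

WGS84: a = 6378137 m, e² = 0.006694380; N(φ) = a/√(1−e²sin²φ) = 6390926.228 m.
X = (N+h)·cosφ·cosλ = 4057250.975 m; Y = (N+h)·cosφ·sinλ = 34635.180 m; Z = (N(1−e²)+h)·sinφ = 4907988.357 m.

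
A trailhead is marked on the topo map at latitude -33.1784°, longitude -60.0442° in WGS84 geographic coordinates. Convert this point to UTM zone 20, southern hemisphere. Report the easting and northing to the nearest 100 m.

Zone 20 central meridian λ₀ = 6×20 − 183 = -63°; Δλ = +2.9558°.
Transverse Mercator on WGS84 with k₀ = 0.9996 gives E = 775610.895 m, N = 6325042.762 m.

E 775600 m, N 6325000 m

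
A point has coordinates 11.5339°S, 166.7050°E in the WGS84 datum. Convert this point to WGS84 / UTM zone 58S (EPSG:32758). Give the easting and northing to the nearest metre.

E 685943 m, N 8724433 m

Zone 58 central meridian λ₀ = 6×58 − 183 = 165°; Δλ = +1.7050°.
Transverse Mercator on WGS84 with k₀ = 0.9996 gives E = 685942.939 m, N = 8724432.640 m.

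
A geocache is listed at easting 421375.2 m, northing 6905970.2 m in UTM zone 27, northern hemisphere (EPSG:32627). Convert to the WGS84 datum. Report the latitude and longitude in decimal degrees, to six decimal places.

Zone 27N: λ₀ = -21°, k₀ = 0.9996, false easting 500000 m.
Meridian distance M = (N − FN)/k₀ = 6908733.7 m.
Inverse transverse Mercator on WGS84 gives φ = 62.27709975°, λ = -22.51500073°.

lat 62.277100°, lon -22.515001°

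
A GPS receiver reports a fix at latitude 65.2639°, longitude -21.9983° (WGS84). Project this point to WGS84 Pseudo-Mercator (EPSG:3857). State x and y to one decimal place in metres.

x -2448839.6 m, y 9678229.7 m

Web Mercator is spherical with R = a = 6378137 m.
x = R·λ = 6378137 × -0.383942765 = -2448839.554 m.
y = R·ln tan(π/4 + φ/2) = 6378137 × 1.517407003 = 9678229.748 m.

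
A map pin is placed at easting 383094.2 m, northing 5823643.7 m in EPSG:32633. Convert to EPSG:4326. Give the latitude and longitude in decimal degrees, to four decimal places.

Zone 33N: λ₀ = 15°, k₀ = 0.9996, false easting 500000 m.
Meridian distance M = (N − FN)/k₀ = 5825974.1 m.
Inverse transverse Mercator on WGS84 gives φ = 52.55030031°, λ = 13.27579973°.

lat 52.5503°, lon 13.2758°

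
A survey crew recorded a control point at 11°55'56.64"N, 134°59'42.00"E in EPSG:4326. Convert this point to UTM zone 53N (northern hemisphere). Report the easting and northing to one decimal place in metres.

Zone 53 central meridian λ₀ = 6×53 − 183 = 135°; Δλ = -0.0050°.
Transverse Mercator on WGS84 with k₀ = 0.9996 gives E = 499455.569 m, N = 1319078.583 m.

E 499455.6 m, N 1319078.6 m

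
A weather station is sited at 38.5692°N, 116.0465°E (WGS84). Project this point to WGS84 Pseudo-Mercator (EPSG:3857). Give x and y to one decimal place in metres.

x 12918237.3 m, y 4660149.7 m

Web Mercator is spherical with R = a = 6378137 m.
x = R·λ = 6378137 × 2.025393510 = 12918237.288 m.
y = R·ln tan(π/4 + φ/2) = 6378137 × 0.730644339 = 4660149.694 m.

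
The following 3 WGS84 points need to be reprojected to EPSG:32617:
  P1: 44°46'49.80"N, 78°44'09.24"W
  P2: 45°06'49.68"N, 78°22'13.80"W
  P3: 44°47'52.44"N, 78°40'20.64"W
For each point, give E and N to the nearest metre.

P1: E 679126 m, N 4961061 m; P2: E 706834 m, N 4998956 m; P3: E 684095 m, N 4963136 m

UTM zone 17N: λ₀ = -81°, k₀ = 0.9996.
P1 (44.7805°, -78.7359°) → (679126.148, 4961060.827) m.
P2 (45.1138°, -78.3705°) → (706833.976, 4998956.151) m.
P3 (44.7979°, -78.6724°) → (684094.678, 4963135.564) m.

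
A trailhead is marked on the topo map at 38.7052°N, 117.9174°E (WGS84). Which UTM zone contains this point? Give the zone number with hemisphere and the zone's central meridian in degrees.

Zone 50N, central meridian 117°

UTM zone = ⌊(λ + 180)/6⌋ + 1; 117.9174° ∈ [114°, 120°) → zone 50.
Hemisphere: N (φ ≥ 0).
Central meridian λ₀ = 6×50 − 183 = 117°.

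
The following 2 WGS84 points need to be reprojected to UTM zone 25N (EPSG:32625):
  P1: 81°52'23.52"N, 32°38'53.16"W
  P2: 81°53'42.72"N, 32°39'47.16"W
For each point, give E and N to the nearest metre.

UTM zone 25N: λ₀ = -33°, k₀ = 0.9996.
P1 (81.8732°, -32.6481°) → (505553.709, 9090691.539) m.
P2 (81.8952°, -32.6631°) → (505302.686, 9093145.880) m.

P1: E 505554 m, N 9090692 m; P2: E 505303 m, N 9093146 m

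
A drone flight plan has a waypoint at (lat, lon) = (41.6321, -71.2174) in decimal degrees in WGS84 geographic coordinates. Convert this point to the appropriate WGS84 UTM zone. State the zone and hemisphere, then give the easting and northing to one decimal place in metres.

Longitude -71.2174° lies in the 6° band [-72°, -66°), giving zone 19; latitude is north of the equator, so 19N.
Zone 19 central meridian λ₀ = 6×19 − 183 = -69°; Δλ = -2.2174°.
Transverse Mercator on WGS84 with k₀ = 0.9996 gives E = 315300.738 m, N = 4611305.035 m.

Zone 19N: E 315300.7 m, N 4611305.0 m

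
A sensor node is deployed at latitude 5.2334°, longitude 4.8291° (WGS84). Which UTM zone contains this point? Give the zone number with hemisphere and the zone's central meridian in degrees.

Zone 31N, central meridian 3°

UTM zone = ⌊(λ + 180)/6⌋ + 1; 4.8291° ∈ [0°, 6°) → zone 31.
Hemisphere: N (φ ≥ 0).
Central meridian λ₀ = 6×31 − 183 = 3°.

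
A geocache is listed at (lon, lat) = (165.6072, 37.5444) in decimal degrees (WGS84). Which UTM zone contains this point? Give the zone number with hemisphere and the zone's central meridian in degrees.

UTM zone = ⌊(λ + 180)/6⌋ + 1; 165.6072° ∈ [162°, 168°) → zone 58.
Hemisphere: N (φ ≥ 0).
Central meridian λ₀ = 6×58 − 183 = 165°.

Zone 58N, central meridian 165°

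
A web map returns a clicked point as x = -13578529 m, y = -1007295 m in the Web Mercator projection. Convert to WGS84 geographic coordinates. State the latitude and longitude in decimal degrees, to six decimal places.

lat -9.011303°, lon -121.978001°

R = 6378137 m. λ = x/R = -121.97800137°.
φ = 2·arctan(exp(y/R)) − 90° = 2·arctan(0.85391) − 90° = -9.01130290°.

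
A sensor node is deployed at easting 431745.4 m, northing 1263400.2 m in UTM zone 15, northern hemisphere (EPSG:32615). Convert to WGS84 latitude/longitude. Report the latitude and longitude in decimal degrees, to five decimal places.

Zone 15N: λ₀ = -93°, k₀ = 0.9996, false easting 500000 m.
Meridian distance M = (N − FN)/k₀ = 1263905.8 m.
Inverse transverse Mercator on WGS84 gives φ = 11.42819975°, λ = -93.62570021°.

lat 11.42820°, lon -93.62570°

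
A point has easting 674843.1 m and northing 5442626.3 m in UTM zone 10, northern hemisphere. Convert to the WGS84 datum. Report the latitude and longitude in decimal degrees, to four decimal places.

Zone 10N: λ₀ = -123°, k₀ = 0.9996, false easting 500000 m.
Meridian distance M = (N − FN)/k₀ = 5444804.2 m.
Inverse transverse Mercator on WGS84 gives φ = 49.11159986°, λ = -120.60409967°.

lat 49.1116°, lon -120.6041°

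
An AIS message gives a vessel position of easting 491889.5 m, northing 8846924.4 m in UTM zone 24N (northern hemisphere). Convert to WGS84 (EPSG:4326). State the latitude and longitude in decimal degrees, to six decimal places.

Zone 24N: λ₀ = -39°, k₀ = 0.9996, false easting 500000 m.
Meridian distance M = (N − FN)/k₀ = 8850464.6 m.
Inverse transverse Mercator on WGS84 gives φ = 79.68920017°, λ = -39.40589975°.

lat 79.689200°, lon -39.405900°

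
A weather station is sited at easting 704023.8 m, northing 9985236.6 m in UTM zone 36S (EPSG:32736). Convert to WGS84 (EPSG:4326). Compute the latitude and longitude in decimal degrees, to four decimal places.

Zone 36S: λ₀ = 33°, k₀ = 0.9996, false easting 500000 m, false northing 10000000 m.
Meridian distance M = (N − FN)/k₀ = -14769.3 m.
Inverse transverse Mercator on WGS84 gives φ = -0.13350029°, λ = 34.83320036°.

lat -0.1335°, lon 34.8332°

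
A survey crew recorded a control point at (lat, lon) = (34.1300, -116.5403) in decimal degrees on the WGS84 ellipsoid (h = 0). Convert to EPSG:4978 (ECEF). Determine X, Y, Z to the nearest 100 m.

WGS84: a = 6378137 m, e² = 0.006694380; N(φ) = a/√(1−e²sin²φ) = 6384868.305 m.
X = (N+h)·cosφ·cosλ = -2361562.554 m; Y = (N+h)·cosφ·sinλ = -4728230.371 m; Z = (N(1−e²)+h)·sinφ = 3558392.180 m.

X -2361600 m, Y -4728200 m, Z 3558400 m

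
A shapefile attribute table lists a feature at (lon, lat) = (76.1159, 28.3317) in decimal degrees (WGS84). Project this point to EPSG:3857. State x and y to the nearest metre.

Web Mercator is spherical with R = a = 6378137 m.
x = R·λ = 6378137 × 1.328473068 = 8473183.229 m.
y = R·ln tan(π/4 + φ/2) = 6378137 × 0.515959175 = 3290858.303 m.

x 8473183 m, y 3290858 m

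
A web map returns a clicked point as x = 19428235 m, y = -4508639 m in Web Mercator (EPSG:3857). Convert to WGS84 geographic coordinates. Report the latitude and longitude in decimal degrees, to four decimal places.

R = 6378137 m. λ = x/R = 174.52680444°.
φ = 2·arctan(exp(y/R)) − 90° = 2·arctan(0.49318) − 90° = -37.49720344°.

lat -37.4972°, lon 174.5268°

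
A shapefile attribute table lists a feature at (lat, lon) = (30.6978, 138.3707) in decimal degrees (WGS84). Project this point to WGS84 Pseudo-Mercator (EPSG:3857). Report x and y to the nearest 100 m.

x 15403400 m, y 3593600 m

Web Mercator is spherical with R = a = 6378137 m.
x = R·λ = 6378137 × 2.415024303 = 15403355.865 m.
y = R·ln tan(π/4 + φ/2) = 6378137 × 0.563419161 = 3593564.598 m.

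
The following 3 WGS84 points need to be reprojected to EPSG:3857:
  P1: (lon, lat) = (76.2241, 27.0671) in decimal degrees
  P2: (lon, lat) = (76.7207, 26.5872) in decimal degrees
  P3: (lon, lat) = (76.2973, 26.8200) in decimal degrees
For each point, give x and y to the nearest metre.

Web Mercator: x = R·λ, y = R·ln tan(π/4+φ/2), R = 6378137 m.
P1 (27.0671°, 76.2241°) → (8485227.998, 3131857.512) m.
P2 (26.5872°, 76.7207°) → (8540509.257, 3071991.833) m.
P3 (26.8200°, 76.2973°) → (8493376.585, 3101001.071) m.

P1: x 8485228 m, y 3131858 m; P2: x 8540509 m, y 3071992 m; P3: x 8493377 m, y 3101001 m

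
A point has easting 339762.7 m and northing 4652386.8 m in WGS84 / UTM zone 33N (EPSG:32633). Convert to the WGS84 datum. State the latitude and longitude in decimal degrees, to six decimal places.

Zone 33N: λ₀ = 15°, k₀ = 0.9996, false easting 500000 m.
Meridian distance M = (N − FN)/k₀ = 4654248.5 m.
Inverse transverse Mercator on WGS84 gives φ = 42.00720028°, λ = 13.06499957°.

lat 42.007200°, lon 13.065000°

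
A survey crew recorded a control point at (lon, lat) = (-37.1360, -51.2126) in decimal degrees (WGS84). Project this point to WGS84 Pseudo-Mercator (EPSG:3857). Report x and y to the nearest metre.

x -4133961 m, y -6658987 m

Web Mercator is spherical with R = a = 6378137 m.
x = R·λ = 6378137 × -0.648145471 = -4133960.610 m.
y = R·ln tan(π/4 + φ/2) = 6378137 × -1.044033189 = -6658986.712 m.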